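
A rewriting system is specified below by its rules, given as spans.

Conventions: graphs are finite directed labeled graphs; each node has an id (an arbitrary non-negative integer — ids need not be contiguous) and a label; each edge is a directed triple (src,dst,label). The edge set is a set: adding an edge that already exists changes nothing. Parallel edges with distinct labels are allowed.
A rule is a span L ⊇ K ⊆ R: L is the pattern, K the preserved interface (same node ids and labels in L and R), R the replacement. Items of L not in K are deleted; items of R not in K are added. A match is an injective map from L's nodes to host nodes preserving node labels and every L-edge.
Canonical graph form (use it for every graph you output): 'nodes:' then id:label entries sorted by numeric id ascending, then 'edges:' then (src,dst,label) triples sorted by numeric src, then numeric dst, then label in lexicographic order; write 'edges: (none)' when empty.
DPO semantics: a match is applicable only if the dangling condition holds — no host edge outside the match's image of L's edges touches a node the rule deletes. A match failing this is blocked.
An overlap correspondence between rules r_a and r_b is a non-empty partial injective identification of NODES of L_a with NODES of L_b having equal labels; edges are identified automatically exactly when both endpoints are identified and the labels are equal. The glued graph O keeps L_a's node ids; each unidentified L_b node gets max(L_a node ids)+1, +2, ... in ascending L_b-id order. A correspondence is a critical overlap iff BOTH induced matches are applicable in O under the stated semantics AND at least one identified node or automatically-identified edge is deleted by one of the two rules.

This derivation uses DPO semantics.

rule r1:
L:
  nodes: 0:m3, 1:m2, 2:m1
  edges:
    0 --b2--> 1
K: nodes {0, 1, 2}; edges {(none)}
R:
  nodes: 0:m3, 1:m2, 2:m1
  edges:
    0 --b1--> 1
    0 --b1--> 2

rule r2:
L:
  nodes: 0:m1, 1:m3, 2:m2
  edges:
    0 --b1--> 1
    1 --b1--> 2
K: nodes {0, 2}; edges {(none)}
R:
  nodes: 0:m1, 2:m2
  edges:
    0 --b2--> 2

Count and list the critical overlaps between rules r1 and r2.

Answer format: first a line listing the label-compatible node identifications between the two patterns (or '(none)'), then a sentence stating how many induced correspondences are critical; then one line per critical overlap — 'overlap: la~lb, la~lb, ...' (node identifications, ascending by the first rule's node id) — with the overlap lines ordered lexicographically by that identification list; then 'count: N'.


label-compatible node identifications between L(r1) and L(r2): 0~1, 1~2, 2~0
0 of the induced correspondences are critical overlaps of r1 and r2.
count: 0


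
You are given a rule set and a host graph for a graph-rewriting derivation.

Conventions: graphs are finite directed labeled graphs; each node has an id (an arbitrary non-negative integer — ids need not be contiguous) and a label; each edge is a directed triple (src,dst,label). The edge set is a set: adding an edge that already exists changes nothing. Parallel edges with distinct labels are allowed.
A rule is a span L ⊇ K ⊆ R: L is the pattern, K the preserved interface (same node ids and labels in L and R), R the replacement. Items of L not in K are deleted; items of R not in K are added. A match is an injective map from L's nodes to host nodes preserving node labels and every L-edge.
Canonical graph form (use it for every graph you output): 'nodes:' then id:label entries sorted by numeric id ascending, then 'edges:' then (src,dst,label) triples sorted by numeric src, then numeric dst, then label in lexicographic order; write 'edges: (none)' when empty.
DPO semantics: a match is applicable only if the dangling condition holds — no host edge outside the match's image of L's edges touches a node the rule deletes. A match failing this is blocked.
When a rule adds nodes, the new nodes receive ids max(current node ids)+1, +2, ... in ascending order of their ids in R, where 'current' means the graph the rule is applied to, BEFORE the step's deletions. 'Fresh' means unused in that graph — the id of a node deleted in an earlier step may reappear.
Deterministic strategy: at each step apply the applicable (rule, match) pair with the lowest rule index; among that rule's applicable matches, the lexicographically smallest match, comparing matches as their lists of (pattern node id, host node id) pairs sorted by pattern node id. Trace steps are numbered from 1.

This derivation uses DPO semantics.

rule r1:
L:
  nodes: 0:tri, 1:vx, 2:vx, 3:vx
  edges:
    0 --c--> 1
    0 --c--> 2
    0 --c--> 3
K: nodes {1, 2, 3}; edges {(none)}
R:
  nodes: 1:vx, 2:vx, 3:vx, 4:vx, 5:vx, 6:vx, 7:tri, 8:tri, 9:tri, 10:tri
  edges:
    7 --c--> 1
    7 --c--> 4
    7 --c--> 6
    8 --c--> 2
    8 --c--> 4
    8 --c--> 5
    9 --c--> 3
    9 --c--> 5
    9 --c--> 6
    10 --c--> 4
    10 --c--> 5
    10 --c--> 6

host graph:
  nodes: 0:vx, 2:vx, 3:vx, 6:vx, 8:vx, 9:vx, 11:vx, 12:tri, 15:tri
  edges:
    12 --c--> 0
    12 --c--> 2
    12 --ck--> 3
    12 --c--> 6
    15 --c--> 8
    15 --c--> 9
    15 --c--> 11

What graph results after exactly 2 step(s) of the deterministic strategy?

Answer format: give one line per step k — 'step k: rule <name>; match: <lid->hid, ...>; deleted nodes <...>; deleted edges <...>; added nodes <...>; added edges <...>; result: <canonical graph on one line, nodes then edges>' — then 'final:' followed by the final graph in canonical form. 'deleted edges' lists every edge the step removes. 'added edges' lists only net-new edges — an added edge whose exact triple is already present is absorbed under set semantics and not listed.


step 1: rule r1; match: 0->15, 1->8, 2->9, 3->11; deleted nodes 15; deleted edges (15,8,c); (15,9,c); (15,11,c); added nodes 16, 17, 18, 19, 20, 21, 22; added edges (19,8,c); (19,16,c); (19,18,c); (20,9,c); (20,16,c); (20,17,c); (21,11,c); (21,17,c); (21,18,c); (22,16,c); (22,17,c); (22,18,c); result: nodes: 0:vx, 2:vx, 3:vx, 6:vx, 8:vx, 9:vx, 11:vx, 12:tri, 16:vx, 17:vx, 18:vx, 19:tri, 20:tri, 21:tri, 22:tri edges: (12,0,c); (12,2,c); (12,3,ck); (12,6,c); (19,8,c); (19,16,c); (19,18,c); (20,9,c); (20,16,c); (20,17,c); (21,11,c); (21,17,c); (21,18,c); (22,16,c); (22,17,c); (22,18,c)
step 2: rule r1; match: 0->19, 1->8, 2->16, 3->18; deleted nodes 19; deleted edges (19,8,c); (19,16,c); (19,18,c); added nodes 23, 24, 25, 26, 27, 28, 29; added edges (26,8,c); (26,23,c); (26,25,c); (27,16,c); (27,23,c); (27,24,c); (28,18,c); (28,24,c); (28,25,c); (29,23,c); (29,24,c); (29,25,c); result: nodes: 0:vx, 2:vx, 3:vx, 6:vx, 8:vx, 9:vx, 11:vx, 12:tri, 16:vx, 17:vx, 18:vx, 20:tri, 21:tri, 22:tri, 23:vx, 24:vx, 25:vx, 26:tri, 27:tri, 28:tri, 29:tri edges: (12,0,c); (12,2,c); (12,3,ck); (12,6,c); (20,9,c); (20,16,c); (20,17,c); (21,11,c); (21,17,c); (21,18,c); (22,16,c); (22,17,c); (22,18,c); (26,8,c); (26,23,c); (26,25,c); (27,16,c); (27,23,c); (27,24,c); (28,18,c); (28,24,c); (28,25,c); (29,23,c); (29,24,c); (29,25,c)
final:
nodes: 0:vx, 2:vx, 3:vx, 6:vx, 8:vx, 9:vx, 11:vx, 12:tri, 16:vx, 17:vx, 18:vx, 20:tri, 21:tri, 22:tri, 23:vx, 24:vx, 25:vx, 26:tri, 27:tri, 28:tri, 29:tri
edges: (12,0,c); (12,2,c); (12,3,ck); (12,6,c); (20,9,c); (20,16,c); (20,17,c); (21,11,c); (21,17,c); (21,18,c); (22,16,c); (22,17,c); (22,18,c); (26,8,c); (26,23,c); (26,25,c); (27,16,c); (27,23,c); (27,24,c); (28,18,c); (28,24,c); (28,25,c); (29,23,c); (29,24,c); (29,25,c)


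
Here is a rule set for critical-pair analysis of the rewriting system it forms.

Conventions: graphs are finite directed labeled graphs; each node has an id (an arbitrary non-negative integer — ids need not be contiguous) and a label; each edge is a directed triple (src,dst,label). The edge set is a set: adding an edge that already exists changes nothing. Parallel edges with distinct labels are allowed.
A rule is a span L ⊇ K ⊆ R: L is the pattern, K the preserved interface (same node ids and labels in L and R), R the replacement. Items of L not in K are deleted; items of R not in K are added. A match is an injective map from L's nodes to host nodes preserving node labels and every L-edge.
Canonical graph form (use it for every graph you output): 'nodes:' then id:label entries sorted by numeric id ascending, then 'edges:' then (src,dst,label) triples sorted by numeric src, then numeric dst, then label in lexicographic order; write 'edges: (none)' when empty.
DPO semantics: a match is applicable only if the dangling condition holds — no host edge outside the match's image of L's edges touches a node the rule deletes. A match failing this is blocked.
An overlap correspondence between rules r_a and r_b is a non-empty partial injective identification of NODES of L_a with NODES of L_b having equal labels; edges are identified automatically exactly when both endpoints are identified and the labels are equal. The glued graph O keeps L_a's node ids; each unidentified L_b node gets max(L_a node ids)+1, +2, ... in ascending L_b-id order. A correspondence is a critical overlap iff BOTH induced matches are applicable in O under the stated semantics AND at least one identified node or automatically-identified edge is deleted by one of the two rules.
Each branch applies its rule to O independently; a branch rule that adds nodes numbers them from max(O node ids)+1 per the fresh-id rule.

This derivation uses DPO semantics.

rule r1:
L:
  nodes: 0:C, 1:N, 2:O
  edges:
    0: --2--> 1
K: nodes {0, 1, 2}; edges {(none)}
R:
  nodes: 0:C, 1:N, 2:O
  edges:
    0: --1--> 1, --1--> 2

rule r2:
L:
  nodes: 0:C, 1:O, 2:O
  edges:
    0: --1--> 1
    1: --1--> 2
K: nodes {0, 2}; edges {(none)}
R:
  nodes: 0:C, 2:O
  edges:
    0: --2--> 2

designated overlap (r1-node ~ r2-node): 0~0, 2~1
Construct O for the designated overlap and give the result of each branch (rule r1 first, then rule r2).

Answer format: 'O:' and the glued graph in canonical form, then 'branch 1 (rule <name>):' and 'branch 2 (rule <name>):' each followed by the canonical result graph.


O:
nodes: 0:C, 1:N, 2:O, 3:O
edges: (0,1,2); (0,2,1); (2,3,1)
branch 1 (rule r1):
nodes: 0:C, 1:N, 2:O, 3:O
edges: (0,1,1); (0,2,1); (2,3,1)
branch 2 (rule r2):
nodes: 0:C, 1:N, 3:O
edges: (0,1,2); (0,3,2)


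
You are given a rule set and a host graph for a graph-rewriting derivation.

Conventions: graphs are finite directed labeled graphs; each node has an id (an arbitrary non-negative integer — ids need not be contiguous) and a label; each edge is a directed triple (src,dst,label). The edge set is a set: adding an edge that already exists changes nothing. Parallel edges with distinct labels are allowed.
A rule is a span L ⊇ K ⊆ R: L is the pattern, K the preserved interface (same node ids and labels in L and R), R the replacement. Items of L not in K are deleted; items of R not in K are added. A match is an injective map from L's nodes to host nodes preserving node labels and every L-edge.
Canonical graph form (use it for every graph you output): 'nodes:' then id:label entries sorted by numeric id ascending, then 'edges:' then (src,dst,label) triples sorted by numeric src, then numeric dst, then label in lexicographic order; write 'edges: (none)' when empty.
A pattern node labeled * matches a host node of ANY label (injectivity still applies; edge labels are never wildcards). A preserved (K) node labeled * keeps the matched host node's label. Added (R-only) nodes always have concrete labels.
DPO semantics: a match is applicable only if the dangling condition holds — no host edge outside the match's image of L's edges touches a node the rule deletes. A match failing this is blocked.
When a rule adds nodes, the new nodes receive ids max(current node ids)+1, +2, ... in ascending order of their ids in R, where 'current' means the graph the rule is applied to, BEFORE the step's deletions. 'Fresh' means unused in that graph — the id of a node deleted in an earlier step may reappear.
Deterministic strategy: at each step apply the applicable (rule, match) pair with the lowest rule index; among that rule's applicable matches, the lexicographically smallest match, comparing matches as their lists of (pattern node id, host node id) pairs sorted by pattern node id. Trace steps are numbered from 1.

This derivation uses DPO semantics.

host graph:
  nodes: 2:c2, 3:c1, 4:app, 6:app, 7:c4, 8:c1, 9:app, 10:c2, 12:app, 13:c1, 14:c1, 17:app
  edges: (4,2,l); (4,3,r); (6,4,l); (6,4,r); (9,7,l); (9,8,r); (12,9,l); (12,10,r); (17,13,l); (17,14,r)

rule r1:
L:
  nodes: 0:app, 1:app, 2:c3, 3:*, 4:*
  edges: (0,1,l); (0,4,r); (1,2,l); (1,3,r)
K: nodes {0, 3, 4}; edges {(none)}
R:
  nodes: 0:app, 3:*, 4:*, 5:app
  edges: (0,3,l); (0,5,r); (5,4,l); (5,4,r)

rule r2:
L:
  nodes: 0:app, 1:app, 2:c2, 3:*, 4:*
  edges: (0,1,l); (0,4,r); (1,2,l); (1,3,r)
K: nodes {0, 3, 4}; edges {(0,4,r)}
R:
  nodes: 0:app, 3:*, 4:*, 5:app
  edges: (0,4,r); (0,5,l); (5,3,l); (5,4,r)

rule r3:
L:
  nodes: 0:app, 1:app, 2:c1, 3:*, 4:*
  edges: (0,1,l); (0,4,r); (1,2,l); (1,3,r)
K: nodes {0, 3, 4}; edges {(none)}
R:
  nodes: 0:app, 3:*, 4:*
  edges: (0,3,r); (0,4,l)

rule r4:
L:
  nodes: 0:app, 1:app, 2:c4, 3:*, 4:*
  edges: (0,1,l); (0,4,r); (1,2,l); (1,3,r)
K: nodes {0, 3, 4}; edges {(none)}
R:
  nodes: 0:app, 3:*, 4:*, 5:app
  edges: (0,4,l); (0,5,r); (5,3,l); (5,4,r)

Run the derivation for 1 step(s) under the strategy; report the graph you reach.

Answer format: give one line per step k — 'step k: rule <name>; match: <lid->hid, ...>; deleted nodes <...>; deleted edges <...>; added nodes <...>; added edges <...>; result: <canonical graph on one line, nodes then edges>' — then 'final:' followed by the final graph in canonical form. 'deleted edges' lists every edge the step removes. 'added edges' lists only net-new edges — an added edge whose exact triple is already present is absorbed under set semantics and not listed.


step 1: rule r4; match: 0->12, 1->9, 2->7, 3->8, 4->10; deleted nodes 7, 9; deleted edges (9,7,l); (9,8,r); (12,9,l); (12,10,r); added nodes 18; added edges (12,10,l); (12,18,r); (18,8,l); (18,10,r); result: nodes: 2:c2, 3:c1, 4:app, 6:app, 8:c1, 10:c2, 12:app, 13:c1, 14:c1, 17:app, 18:app edges: (4,2,l); (4,3,r); (6,4,l); (6,4,r); (12,10,l); (12,18,r); (17,13,l); (17,14,r); (18,8,l); (18,10,r)
final:
nodes: 2:c2, 3:c1, 4:app, 6:app, 8:c1, 10:c2, 12:app, 13:c1, 14:c1, 17:app, 18:app
edges: (4,2,l); (4,3,r); (6,4,l); (6,4,r); (12,10,l); (12,18,r); (17,13,l); (17,14,r); (18,8,l); (18,10,r)


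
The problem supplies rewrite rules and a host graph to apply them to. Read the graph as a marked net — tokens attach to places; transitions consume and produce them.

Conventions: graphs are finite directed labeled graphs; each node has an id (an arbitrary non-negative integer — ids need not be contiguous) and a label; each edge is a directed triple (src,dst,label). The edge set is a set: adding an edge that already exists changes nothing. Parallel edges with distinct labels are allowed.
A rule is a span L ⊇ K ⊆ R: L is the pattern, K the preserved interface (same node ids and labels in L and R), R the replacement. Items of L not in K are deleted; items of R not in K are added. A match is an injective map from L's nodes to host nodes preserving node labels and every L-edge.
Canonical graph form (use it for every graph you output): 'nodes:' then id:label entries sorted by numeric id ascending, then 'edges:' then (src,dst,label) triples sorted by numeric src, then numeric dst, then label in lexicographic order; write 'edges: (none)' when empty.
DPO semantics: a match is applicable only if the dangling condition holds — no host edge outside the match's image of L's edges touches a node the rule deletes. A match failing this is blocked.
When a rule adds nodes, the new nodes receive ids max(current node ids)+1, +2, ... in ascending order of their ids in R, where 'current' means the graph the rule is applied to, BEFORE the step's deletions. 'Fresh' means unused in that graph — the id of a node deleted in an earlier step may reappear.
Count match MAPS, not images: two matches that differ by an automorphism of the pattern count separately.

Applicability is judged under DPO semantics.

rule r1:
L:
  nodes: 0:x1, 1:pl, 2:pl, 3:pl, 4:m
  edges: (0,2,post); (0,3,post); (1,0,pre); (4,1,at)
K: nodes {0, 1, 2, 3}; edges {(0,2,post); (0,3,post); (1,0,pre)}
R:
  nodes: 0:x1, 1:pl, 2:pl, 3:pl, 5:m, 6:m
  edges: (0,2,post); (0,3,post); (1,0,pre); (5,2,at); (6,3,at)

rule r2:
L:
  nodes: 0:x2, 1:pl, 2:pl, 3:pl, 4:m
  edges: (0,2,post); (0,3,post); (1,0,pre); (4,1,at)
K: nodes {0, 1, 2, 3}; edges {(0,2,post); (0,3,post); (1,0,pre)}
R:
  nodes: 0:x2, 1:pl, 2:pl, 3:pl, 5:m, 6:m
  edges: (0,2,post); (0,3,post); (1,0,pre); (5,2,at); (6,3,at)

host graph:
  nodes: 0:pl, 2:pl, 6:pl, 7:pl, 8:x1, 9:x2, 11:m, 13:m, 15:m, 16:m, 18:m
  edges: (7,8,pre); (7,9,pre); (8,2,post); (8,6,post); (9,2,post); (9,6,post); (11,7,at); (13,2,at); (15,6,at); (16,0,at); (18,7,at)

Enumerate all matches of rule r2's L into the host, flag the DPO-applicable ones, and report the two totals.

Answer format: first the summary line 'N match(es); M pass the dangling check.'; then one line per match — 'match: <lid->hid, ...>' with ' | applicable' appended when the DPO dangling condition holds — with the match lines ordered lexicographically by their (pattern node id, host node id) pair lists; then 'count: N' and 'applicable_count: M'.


4 match(es); 4 pass the dangling check.
match: 0->9, 1->7, 2->2, 3->6, 4->11 | applicable
match: 0->9, 1->7, 2->2, 3->6, 4->18 | applicable
match: 0->9, 1->7, 2->6, 3->2, 4->11 | applicable
match: 0->9, 1->7, 2->6, 3->2, 4->18 | applicable
count: 4
applicable_count: 4


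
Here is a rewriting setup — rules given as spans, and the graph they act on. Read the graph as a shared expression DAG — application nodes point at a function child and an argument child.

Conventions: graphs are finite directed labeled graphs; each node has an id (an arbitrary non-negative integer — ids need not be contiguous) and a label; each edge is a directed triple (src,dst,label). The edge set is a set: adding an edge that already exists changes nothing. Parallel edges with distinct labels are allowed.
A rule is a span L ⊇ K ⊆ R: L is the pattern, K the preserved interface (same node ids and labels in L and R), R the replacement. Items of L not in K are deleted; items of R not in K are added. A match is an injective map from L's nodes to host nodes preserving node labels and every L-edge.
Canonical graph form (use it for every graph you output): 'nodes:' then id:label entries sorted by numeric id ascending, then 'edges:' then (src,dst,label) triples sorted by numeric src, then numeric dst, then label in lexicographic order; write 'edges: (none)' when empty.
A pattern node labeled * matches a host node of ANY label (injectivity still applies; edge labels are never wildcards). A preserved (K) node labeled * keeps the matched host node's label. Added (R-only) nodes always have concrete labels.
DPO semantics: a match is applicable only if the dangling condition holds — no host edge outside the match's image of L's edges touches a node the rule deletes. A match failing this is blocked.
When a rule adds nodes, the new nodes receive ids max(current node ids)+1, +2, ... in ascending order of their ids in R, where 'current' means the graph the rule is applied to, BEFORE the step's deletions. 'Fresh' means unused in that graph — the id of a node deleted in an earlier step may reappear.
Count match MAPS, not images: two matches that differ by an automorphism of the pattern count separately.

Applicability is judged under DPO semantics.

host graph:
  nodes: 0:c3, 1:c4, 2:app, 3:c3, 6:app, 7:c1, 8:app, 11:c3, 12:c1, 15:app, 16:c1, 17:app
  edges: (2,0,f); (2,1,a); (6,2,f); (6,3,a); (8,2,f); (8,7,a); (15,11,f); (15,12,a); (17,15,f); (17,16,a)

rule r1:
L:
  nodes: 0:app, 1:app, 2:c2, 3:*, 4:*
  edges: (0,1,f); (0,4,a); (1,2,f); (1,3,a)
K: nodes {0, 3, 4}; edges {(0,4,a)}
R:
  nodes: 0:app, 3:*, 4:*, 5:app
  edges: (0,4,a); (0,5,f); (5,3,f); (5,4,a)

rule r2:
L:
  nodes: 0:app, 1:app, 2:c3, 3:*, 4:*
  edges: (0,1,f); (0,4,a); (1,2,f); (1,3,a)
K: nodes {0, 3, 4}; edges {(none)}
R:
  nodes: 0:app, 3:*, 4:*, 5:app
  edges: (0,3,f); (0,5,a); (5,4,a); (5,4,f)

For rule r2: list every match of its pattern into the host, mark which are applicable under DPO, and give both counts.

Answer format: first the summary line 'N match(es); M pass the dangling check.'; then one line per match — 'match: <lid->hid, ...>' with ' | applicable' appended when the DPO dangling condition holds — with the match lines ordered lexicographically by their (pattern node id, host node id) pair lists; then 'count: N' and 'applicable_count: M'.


3 match(es); 1 pass the dangling check.
match: 0->6, 1->2, 2->0, 3->1, 4->3
match: 0->8, 1->2, 2->0, 3->1, 4->7
match: 0->17, 1->15, 2->11, 3->12, 4->16 | applicable
count: 3
applicable_count: 1


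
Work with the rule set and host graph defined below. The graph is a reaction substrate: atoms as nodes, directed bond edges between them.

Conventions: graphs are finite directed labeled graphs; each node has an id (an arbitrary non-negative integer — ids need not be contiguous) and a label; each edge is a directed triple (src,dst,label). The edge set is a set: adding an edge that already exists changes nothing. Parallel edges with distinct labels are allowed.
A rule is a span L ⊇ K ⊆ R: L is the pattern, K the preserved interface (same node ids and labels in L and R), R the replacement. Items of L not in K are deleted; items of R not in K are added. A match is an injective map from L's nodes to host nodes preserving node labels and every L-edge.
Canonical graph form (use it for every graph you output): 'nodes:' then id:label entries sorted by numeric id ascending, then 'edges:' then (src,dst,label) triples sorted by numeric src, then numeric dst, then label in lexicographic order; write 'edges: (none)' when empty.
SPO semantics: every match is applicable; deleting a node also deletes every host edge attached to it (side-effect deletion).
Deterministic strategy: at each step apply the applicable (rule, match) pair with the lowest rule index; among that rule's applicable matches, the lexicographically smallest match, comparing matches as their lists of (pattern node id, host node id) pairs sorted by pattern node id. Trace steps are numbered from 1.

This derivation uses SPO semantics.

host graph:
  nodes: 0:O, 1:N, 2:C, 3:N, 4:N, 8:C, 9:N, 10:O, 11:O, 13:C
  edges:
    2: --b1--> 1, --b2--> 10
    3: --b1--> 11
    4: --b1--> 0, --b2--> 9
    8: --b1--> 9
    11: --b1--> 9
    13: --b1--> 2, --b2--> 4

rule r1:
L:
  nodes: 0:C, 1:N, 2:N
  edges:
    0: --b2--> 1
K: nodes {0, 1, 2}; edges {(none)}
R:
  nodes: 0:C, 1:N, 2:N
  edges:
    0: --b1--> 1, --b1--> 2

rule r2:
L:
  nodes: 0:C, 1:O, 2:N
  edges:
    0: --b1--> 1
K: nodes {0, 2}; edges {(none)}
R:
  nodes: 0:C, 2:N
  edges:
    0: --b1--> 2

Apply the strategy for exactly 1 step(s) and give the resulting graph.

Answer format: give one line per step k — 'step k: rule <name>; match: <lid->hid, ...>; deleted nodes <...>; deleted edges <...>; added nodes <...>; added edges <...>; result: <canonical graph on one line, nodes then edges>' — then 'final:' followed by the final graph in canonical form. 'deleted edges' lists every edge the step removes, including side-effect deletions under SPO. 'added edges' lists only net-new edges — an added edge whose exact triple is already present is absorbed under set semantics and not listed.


step 1: rule r1; match: 0->13, 1->4, 2->1; deleted nodes (none); deleted edges (13,4,b2); added nodes (none); added edges (13,1,b1); (13,4,b1); result: nodes: 0:O, 1:N, 2:C, 3:N, 4:N, 8:C, 9:N, 10:O, 11:O, 13:C edges: (2,1,b1); (2,10,b2); (3,11,b1); (4,0,b1); (4,9,b2); (8,9,b1); (11,9,b1); (13,1,b1); (13,2,b1); (13,4,b1)
final:
nodes: 0:O, 1:N, 2:C, 3:N, 4:N, 8:C, 9:N, 10:O, 11:O, 13:C
edges: (2,1,b1); (2,10,b2); (3,11,b1); (4,0,b1); (4,9,b2); (8,9,b1); (11,9,b1); (13,1,b1); (13,2,b1); (13,4,b1)


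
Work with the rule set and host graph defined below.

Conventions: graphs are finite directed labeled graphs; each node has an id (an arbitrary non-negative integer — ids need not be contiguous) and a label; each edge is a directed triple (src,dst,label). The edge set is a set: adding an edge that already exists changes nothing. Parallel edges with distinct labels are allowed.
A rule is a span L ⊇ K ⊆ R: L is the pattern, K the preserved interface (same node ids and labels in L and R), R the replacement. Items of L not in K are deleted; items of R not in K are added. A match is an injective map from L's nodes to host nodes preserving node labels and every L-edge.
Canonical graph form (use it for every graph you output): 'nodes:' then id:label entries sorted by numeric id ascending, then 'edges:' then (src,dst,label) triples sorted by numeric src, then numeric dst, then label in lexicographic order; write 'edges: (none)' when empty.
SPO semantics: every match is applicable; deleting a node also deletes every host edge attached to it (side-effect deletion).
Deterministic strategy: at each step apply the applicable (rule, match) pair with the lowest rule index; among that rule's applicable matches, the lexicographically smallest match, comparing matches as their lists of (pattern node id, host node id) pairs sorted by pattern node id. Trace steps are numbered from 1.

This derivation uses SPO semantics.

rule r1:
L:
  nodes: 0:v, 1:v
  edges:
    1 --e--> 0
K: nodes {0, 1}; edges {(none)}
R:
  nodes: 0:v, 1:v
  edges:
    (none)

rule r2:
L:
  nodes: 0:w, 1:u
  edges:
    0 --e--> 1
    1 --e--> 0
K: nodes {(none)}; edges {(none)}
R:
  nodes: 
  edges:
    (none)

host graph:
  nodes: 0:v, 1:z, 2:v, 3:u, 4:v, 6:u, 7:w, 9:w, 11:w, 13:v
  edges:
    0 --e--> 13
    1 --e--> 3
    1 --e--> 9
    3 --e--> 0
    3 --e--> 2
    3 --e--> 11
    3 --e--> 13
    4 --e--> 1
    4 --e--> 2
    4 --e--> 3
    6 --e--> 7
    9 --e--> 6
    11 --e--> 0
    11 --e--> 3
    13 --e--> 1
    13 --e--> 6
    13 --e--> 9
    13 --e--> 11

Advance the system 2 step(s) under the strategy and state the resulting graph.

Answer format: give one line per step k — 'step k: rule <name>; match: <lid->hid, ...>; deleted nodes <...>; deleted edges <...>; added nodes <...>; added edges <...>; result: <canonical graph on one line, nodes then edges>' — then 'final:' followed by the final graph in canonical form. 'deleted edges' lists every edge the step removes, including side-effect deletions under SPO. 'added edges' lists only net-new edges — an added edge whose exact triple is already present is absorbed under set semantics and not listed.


step 1: rule r1; match: 0->2, 1->4; deleted nodes (none); deleted edges (4,2,e); added nodes (none); added edges (none); result: nodes: 0:v, 1:z, 2:v, 3:u, 4:v, 6:u, 7:w, 9:w, 11:w, 13:v edges: (0,13,e); (1,3,e); (1,9,e); (3,0,e); (3,2,e); (3,11,e); (3,13,e); (4,1,e); (4,3,e); (6,7,e); (9,6,e); (11,0,e); (11,3,e); (13,1,e); (13,6,e); (13,9,e); (13,11,e)
step 2: rule r1; match: 0->13, 1->0; deleted nodes (none); deleted edges (0,13,e); added nodes (none); added edges (none); result: nodes: 0:v, 1:z, 2:v, 3:u, 4:v, 6:u, 7:w, 9:w, 11:w, 13:v edges: (1,3,e); (1,9,e); (3,0,e); (3,2,e); (3,11,e); (3,13,e); (4,1,e); (4,3,e); (6,7,e); (9,6,e); (11,0,e); (11,3,e); (13,1,e); (13,6,e); (13,9,e); (13,11,e)
final:
nodes: 0:v, 1:z, 2:v, 3:u, 4:v, 6:u, 7:w, 9:w, 11:w, 13:v
edges: (1,3,e); (1,9,e); (3,0,e); (3,2,e); (3,11,e); (3,13,e); (4,1,e); (4,3,e); (6,7,e); (9,6,e); (11,0,e); (11,3,e); (13,1,e); (13,6,e); (13,9,e); (13,11,e)


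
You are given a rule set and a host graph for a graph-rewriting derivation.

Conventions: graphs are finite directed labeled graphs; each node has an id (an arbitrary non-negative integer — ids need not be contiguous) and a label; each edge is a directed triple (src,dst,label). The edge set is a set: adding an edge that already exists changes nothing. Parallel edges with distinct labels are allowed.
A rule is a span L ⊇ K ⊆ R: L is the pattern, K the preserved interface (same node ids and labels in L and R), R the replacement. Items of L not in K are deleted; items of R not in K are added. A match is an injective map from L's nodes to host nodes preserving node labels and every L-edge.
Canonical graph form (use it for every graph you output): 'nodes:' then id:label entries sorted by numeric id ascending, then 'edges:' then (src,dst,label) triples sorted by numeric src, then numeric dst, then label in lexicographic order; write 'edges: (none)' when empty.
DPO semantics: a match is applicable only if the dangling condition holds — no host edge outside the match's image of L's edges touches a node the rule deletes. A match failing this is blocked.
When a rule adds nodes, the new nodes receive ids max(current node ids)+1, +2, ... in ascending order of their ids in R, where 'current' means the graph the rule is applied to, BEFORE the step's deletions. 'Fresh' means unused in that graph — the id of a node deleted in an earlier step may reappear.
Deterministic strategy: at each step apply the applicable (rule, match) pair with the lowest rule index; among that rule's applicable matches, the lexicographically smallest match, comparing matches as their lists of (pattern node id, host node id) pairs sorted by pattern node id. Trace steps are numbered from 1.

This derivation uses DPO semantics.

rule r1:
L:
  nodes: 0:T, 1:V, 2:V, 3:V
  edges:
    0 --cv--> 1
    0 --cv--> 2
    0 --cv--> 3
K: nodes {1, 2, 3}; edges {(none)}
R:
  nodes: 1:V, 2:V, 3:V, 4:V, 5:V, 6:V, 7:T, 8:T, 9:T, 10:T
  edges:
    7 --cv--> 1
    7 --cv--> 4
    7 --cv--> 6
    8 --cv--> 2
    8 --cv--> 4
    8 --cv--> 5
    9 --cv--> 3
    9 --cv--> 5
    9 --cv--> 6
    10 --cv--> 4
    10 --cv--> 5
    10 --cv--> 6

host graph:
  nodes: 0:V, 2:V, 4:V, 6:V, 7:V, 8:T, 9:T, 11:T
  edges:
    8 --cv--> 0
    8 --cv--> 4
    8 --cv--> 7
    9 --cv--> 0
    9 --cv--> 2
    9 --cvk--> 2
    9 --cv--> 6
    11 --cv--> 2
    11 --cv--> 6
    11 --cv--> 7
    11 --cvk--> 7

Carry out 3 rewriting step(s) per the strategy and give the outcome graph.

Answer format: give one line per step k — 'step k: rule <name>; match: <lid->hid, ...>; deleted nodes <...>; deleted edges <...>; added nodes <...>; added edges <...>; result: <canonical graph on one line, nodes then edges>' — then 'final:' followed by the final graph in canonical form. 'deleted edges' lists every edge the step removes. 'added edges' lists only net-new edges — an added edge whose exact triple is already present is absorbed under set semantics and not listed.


step 1: rule r1; match: 0->8, 1->0, 2->4, 3->7; deleted nodes 8; deleted edges (8,0,cv); (8,4,cv); (8,7,cv); added nodes 12, 13, 14, 15, 16, 17, 18; added edges (15,0,cv); (15,12,cv); (15,14,cv); (16,4,cv); (16,12,cv); (16,13,cv); (17,7,cv); (17,13,cv); (17,14,cv); (18,12,cv); (18,13,cv); (18,14,cv); result: nodes: 0:V, 2:V, 4:V, 6:V, 7:V, 9:T, 11:T, 12:V, 13:V, 14:V, 15:T, 16:T, 17:T, 18:T edges: (9,0,cv); (9,2,cv); (9,2,cvk); (9,6,cv); (11,2,cv); (11,6,cv); (11,7,cv); (11,7,cvk); (15,0,cv); (15,12,cv); (15,14,cv); (16,4,cv); (16,12,cv); (16,13,cv); (17,7,cv); (17,13,cv); (17,14,cv); (18,12,cv); (18,13,cv); (18,14,cv)
step 2: rule r1; match: 0->15, 1->0, 2->12, 3->14; deleted nodes 15; deleted edges (15,0,cv); (15,12,cv); (15,14,cv); added nodes 19, 20, 21, 22, 23, 24, 25; added edges (22,0,cv); (22,19,cv); (22,21,cv); (23,12,cv); (23,19,cv); (23,20,cv); (24,14,cv); (24,20,cv); (24,21,cv); (25,19,cv); (25,20,cv); (25,21,cv); result: nodes: 0:V, 2:V, 4:V, 6:V, 7:V, 9:T, 11:T, 12:V, 13:V, 14:V, 16:T, 17:T, 18:T, 19:V, 20:V, 21:V, 22:T, 23:T, 24:T, 25:T edges: (9,0,cv); (9,2,cv); (9,2,cvk); (9,6,cv); (11,2,cv); (11,6,cv); (11,7,cv); (11,7,cvk); (16,4,cv); (16,12,cv); (16,13,cv); (17,7,cv); (17,13,cv); (17,14,cv); (18,12,cv); (18,13,cv); (18,14,cv); (22,0,cv); (22,19,cv); (22,21,cv); (23,12,cv); (23,19,cv); (23,20,cv); (24,14,cv); (24,20,cv); (24,21,cv); (25,19,cv); (25,20,cv); (25,21,cv)
step 3: rule r1; match: 0->16, 1->4, 2->12, 3->13; deleted nodes 16; deleted edges (16,4,cv); (16,12,cv); (16,13,cv); added nodes 26, 27, 28, 29, 30, 31, 32; added edges (29,4,cv); (29,26,cv); (29,28,cv); (30,12,cv); (30,26,cv); (30,27,cv); (31,13,cv); (31,27,cv); (31,28,cv); (32,26,cv); (32,27,cv); (32,28,cv); result: nodes: 0:V, 2:V, 4:V, 6:V, 7:V, 9:T, 11:T, 12:V, 13:V, 14:V, 17:T, 18:T, 19:V, 20:V, 21:V, 22:T, 23:T, 24:T, 25:T, 26:V, 27:V, 28:V, 29:T, 30:T, 31:T, 32:T edges: (9,0,cv); (9,2,cv); (9,2,cvk); (9,6,cv); (11,2,cv); (11,6,cv); (11,7,cv); (11,7,cvk); (17,7,cv); (17,13,cv); (17,14,cv); (18,12,cv); (18,13,cv); (18,14,cv); (22,0,cv); (22,19,cv); (22,21,cv); (23,12,cv); (23,19,cv); (23,20,cv); (24,14,cv); (24,20,cv); (24,21,cv); (25,19,cv); (25,20,cv); (25,21,cv); (29,4,cv); (29,26,cv); (29,28,cv); (30,12,cv); (30,26,cv); (30,27,cv); (31,13,cv); (31,27,cv); (31,28,cv); (32,26,cv); (32,27,cv); (32,28,cv)
final:
nodes: 0:V, 2:V, 4:V, 6:V, 7:V, 9:T, 11:T, 12:V, 13:V, 14:V, 17:T, 18:T, 19:V, 20:V, 21:V, 22:T, 23:T, 24:T, 25:T, 26:V, 27:V, 28:V, 29:T, 30:T, 31:T, 32:T
edges: (9,0,cv); (9,2,cv); (9,2,cvk); (9,6,cv); (11,2,cv); (11,6,cv); (11,7,cv); (11,7,cvk); (17,7,cv); (17,13,cv); (17,14,cv); (18,12,cv); (18,13,cv); (18,14,cv); (22,0,cv); (22,19,cv); (22,21,cv); (23,12,cv); (23,19,cv); (23,20,cv); (24,14,cv); (24,20,cv); (24,21,cv); (25,19,cv); (25,20,cv); (25,21,cv); (29,4,cv); (29,26,cv); (29,28,cv); (30,12,cv); (30,26,cv); (30,27,cv); (31,13,cv); (31,27,cv); (31,28,cv); (32,26,cv); (32,27,cv); (32,28,cv)


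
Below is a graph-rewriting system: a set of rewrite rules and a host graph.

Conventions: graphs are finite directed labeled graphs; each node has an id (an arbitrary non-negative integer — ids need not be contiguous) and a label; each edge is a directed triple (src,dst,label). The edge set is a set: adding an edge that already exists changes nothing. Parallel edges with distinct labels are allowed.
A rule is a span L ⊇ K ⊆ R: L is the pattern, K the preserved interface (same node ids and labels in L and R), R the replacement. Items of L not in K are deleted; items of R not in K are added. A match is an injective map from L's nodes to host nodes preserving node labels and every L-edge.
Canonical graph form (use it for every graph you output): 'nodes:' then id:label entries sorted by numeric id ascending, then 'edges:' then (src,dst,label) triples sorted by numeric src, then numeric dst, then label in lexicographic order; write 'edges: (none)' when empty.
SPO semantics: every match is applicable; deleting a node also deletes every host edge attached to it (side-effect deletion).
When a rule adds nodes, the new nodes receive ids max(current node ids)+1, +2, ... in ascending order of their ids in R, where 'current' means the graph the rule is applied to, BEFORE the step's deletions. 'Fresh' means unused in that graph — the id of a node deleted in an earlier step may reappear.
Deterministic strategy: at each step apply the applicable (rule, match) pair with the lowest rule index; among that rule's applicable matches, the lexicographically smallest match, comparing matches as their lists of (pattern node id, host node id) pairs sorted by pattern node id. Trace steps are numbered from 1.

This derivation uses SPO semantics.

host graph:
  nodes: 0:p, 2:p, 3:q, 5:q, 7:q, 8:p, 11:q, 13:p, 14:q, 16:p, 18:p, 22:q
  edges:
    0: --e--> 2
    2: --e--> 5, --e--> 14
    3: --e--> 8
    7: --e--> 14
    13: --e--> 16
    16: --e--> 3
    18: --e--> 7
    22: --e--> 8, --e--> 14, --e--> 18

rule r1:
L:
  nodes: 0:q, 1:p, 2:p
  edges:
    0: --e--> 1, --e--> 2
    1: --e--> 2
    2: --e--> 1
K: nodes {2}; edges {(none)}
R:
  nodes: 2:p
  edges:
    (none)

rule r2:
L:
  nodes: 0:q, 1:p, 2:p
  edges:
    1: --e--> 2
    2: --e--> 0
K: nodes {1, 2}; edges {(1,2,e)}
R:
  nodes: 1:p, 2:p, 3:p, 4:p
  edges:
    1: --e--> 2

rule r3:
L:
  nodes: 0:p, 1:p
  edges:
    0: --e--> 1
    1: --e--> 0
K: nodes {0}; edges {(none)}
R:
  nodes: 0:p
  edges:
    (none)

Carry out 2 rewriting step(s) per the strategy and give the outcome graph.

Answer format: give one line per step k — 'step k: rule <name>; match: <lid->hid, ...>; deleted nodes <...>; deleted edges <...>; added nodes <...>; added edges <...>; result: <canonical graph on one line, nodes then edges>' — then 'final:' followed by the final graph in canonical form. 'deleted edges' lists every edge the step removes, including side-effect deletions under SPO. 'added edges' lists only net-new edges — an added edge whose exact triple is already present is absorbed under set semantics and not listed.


step 1: rule r2; match: 0->3, 1->13, 2->16; deleted nodes 3; deleted edges (3,8,e); (16,3,e); added nodes 23, 24; added edges (none); result: nodes: 0:p, 2:p, 5:q, 7:q, 8:p, 11:q, 13:p, 14:q, 16:p, 18:p, 22:q, 23:p, 24:p edges: (0,2,e); (2,5,e); (2,14,e); (7,14,e); (13,16,e); (18,7,e); (22,8,e); (22,14,e); (22,18,e)
step 2: rule r2; match: 0->5, 1->0, 2->2; deleted nodes 5; deleted edges (2,5,e); added nodes 25, 26; added edges (none); result: nodes: 0:p, 2:p, 7:q, 8:p, 11:q, 13:p, 14:q, 16:p, 18:p, 22:q, 23:p, 24:p, 25:p, 26:p edges: (0,2,e); (2,14,e); (7,14,e); (13,16,e); (18,7,e); (22,8,e); (22,14,e); (22,18,e)
final:
nodes: 0:p, 2:p, 7:q, 8:p, 11:q, 13:p, 14:q, 16:p, 18:p, 22:q, 23:p, 24:p, 25:p, 26:p
edges: (0,2,e); (2,14,e); (7,14,e); (13,16,e); (18,7,e); (22,8,e); (22,14,e); (22,18,e)


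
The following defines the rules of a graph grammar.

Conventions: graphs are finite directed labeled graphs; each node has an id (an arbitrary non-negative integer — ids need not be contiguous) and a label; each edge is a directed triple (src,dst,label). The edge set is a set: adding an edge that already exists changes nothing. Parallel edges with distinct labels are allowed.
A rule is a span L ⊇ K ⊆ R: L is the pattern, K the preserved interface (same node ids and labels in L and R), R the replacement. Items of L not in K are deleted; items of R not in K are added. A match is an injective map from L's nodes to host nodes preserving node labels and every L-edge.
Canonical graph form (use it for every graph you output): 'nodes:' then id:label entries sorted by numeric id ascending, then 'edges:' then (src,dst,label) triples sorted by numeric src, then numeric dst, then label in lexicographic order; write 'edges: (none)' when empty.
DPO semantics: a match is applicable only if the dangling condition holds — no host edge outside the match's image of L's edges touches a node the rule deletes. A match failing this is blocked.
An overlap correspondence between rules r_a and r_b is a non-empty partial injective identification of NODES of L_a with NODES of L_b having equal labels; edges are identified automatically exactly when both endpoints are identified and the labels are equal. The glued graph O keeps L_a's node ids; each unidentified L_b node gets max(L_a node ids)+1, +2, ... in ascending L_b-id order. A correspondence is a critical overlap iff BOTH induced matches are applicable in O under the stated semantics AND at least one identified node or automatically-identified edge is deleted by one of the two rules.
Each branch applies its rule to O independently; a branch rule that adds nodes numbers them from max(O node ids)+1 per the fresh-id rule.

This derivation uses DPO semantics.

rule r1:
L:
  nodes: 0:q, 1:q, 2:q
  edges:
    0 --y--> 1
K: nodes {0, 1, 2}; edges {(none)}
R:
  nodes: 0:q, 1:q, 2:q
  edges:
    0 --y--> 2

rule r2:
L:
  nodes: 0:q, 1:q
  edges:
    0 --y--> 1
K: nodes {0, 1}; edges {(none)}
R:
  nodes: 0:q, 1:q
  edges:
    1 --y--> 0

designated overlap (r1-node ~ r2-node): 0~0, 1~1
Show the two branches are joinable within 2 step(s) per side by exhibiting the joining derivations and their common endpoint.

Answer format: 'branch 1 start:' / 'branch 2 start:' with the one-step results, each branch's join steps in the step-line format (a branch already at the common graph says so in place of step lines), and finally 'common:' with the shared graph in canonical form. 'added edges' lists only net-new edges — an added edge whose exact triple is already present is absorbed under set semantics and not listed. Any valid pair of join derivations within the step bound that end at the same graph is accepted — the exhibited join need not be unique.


branch 1 start:
nodes: 0:q, 1:q, 2:q
edges: (0,2,y)
branch 2 start:
nodes: 0:q, 1:q, 2:q
edges: (1,0,y)
branch 1 step 1: rule r1; match: 0->0, 1->2, 2->1; deleted nodes (none); deleted edges (0,2,y); added nodes (none); added edges (0,1,y); result: nodes: 0:q, 1:q, 2:q edges: (0,1,y)
branch 2 step 1: rule r2; match: 0->1, 1->0; deleted nodes (none); deleted edges (1,0,y); added nodes (none); added edges (0,1,y); result: nodes: 0:q, 1:q, 2:q edges: (0,1,y)
common:
nodes: 0:q, 1:q, 2:q
edges: (0,1,y)
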